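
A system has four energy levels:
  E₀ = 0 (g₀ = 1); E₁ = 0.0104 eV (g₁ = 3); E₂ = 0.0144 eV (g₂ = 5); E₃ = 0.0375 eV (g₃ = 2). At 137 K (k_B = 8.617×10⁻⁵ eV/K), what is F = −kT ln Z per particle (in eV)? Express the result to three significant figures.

k_BT = 8.617×10⁻⁵ × 137 K = 0.011805 eV.
Eᵢ/kT = 0, 0.88098, 1.2198, 3.1766.
Z = Σ gᵢe^(−Eᵢ/kT) = 1·e^(−0) + 3·e^(−0.88098) + 5·e^(−1.2198) + 2·e^(−3.1766) = 1.0000 + 1.2431 + 1.4764 + 0.083455 = 3.8030.
F = −kT ln Z = −0.011805 × ln(3.8030) = −0.011805 × 1.3358 = -0.0158 eV.

-0.0158 eV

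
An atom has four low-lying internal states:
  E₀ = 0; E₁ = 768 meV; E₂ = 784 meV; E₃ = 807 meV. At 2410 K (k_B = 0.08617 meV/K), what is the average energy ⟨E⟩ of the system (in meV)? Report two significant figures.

k_BT = 0.08617 × 2410 K = 207.7 meV.
Eᵢ/kT = 0, 3.698, 3.775, 3.885.
Z = Σ e^(−Eᵢ/kT) = e^(−0) + e^(−3.698) + e^(−3.775) + e^(−3.885) = 1.000 + 0.02477 + 0.02294 + 0.02055 = 1.068.
⟨E⟩ = Σ Eᵢ e^(−Eᵢ/kT) / Z = (0·1.000 + 768·0.02477 + 784·0.02294 + 807·0.02055) / 1.068 = 50 meV.

50 meV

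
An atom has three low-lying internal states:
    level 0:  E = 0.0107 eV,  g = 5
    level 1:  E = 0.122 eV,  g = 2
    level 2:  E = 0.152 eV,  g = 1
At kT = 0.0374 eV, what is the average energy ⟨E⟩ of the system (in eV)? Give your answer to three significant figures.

0.0135 eV

Eᵢ/kT = 0.28610, 3.2620, 4.0642.
Z = Σ gᵢe^(−Eᵢ/kT) = 5·e^(−0.28610) + 2·e^(−3.2620) + 1·e^(−4.0642) = 3.7559 + 0.076623 + 0.017177 = 3.8497.
⟨E⟩ = Σ Eᵢ gᵢe^(−Eᵢ/kT) / Z = (0.0107·3.7559 + 0.122·0.076623 + 0.152·0.017177) / 3.8497 = 0.0135 eV.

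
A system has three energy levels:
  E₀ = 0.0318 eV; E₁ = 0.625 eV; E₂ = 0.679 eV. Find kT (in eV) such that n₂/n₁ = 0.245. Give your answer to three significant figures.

0.0384 eV

n₂/n₁ = exp[−(E₂−E₁)/kT] = 0.245.
⇒ (E₂−E₁)/kT = ln(1/0.245) = ln(4.0816) = 1.4065.
kT = 0.054 eV / 1.4065 = 0.0384 eV.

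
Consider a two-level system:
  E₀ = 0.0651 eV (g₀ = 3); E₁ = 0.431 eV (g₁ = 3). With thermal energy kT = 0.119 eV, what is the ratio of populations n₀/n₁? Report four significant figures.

21.65

n₀/n₁ = (g₀/g₁) exp[−(E₀−E₁)/kT] = (3/3) × exp(−(-0.3659 eV)/(0.119 eV)) = (3/3) × exp(3.07479) = 21.65.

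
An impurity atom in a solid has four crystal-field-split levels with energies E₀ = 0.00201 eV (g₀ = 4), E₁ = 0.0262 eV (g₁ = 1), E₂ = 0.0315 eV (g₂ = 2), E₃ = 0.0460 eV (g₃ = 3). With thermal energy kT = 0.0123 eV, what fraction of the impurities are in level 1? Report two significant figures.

Eᵢ/kT = 0.1634, 2.130, 2.561, 3.740.
Z = Σ gᵢe^(−Eᵢ/kT) = 4·e^(−0.1634) + 1·e^(−2.130) + 2·e^(−2.561) + 3·e^(−3.740) = 3.397 + 0.1188 + 0.1545 + 0.07126 = 3.742.
P₁ = g₁ e^(−E₁/kT) / Z = 0.1188/3.742 = 0.032.

0.032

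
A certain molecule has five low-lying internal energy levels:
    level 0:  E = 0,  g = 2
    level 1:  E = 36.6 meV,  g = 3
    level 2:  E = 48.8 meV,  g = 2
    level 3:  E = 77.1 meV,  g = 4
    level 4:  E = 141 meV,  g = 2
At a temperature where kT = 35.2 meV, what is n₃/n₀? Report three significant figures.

n₃/n₀ = (g₃/g₀) exp[−(E₃−E₀)/kT] = (4/2) × exp(−(77.1 meV)/(35.2 meV)) = (4/2) × exp(-2.1903) = 0.224.

0.224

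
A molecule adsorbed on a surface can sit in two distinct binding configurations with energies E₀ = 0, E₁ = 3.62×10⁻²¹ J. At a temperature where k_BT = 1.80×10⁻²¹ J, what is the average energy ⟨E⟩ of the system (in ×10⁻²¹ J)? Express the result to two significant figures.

0.43 ×10⁻²¹ J

Eᵢ/kT = 0, 2.011.
Z = Σ e^(−Eᵢ/kT) = e^(−0) + e^(−2.011) = 1.000 + 0.1339 = 1.134.
⟨E⟩ = Σ Eᵢ e^(−Eᵢ/kT) / Z = (0·1.000 + 3.62·0.1339) / 1.134 = 0.43 ×10⁻²¹ J.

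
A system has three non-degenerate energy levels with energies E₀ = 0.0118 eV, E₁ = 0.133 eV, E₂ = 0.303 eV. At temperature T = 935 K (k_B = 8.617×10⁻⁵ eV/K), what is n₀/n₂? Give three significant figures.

k_BT = 8.617×10⁻⁵ × 935 K = 0.080569 eV.
n₀/n₂ = exp[−(E₀−E₂)/kT] = exp(−(-0.2912 eV)/(0.080569 eV)) = exp(3.6143) = 37.1.

37.1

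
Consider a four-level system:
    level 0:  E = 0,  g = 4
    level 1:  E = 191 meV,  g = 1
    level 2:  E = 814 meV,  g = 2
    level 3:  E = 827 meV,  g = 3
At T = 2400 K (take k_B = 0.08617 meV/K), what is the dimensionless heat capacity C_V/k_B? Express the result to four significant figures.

k_BT = 0.08617 × 2400 K = 206.808 meV.
Eᵢ/kT = 0, 0.923562, 3.93602, 3.99888.
Z = Σ gᵢe^(−Eᵢ/kT) = 4·e^(−0) + 1·e^(−0.923562) + 2·e^(−3.93602) + 3·e^(−3.99888) = 4.00000 + 0.397102 + 0.0390515 + 0.0550085 = 4.49116.
⟨E⟩ = 34.0951 meV, ⟨E²⟩ = 17363.9 meV².
C_V/k_B = (⟨E²⟩ − ⟨E⟩²)/(kT)² = (17363.9 − 1162.48)/42769.5 = 0.3788.

0.3788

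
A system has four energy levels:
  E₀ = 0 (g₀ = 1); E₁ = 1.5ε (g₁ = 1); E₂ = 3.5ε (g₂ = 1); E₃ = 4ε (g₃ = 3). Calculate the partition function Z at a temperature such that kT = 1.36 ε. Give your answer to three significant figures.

Eᵢ/kT = 0, 1.1029, 2.5735, 2.9412.
Z = Σ gᵢe^(−Eᵢ/kT) = 1·e^(−0) + 1·e^(−1.1029) + 1·e^(−2.5735) + 3·e^(−2.9412) = 1.0000 + 0.33191 + 0.076268 + 0.15841 = 1.5666.

Z = 1.57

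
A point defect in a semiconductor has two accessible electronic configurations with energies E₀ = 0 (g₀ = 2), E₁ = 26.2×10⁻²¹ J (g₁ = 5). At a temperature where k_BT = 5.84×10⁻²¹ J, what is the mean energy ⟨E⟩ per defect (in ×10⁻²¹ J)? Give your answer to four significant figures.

Eᵢ/kT = 0, 4.48630.
Z = Σ gᵢe^(−Eᵢ/kT) = 2·e^(−0) + 5·e^(−4.48630) = 2.00000 + 0.0563112 = 2.05631.
⟨E⟩ = Σ Eᵢ gᵢe^(−Eᵢ/kT) / Z = (0·2.00000 + 26.2·0.0563112) / 2.05631 = 0.7175 ×10⁻²¹ J.

0.7175 ×10⁻²¹ J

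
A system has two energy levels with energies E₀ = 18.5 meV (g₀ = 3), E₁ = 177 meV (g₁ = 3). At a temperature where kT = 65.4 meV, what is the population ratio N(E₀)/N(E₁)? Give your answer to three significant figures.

n₀/n₁ = (g₀/g₁) exp[−(E₀−E₁)/kT] = (3/3) × exp(−(-158.5 meV)/(65.4 meV)) = (3/3) × exp(2.4235) = 11.3.

11.3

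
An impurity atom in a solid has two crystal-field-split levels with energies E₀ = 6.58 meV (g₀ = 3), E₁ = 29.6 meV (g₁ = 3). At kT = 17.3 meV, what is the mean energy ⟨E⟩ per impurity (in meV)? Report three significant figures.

Eᵢ/kT = 0.38035, 1.7110.
Z = Σ gᵢe^(−Eᵢ/kT) = 3·e^(−0.38035) + 3·e^(−1.7110) = 2.0509 + 0.54206 = 2.5930.
⟨E⟩ = Σ Eᵢ gᵢe^(−Eᵢ/kT) / Z = (6.58·2.0509 + 29.6·0.54206) / 2.5930 = 11.4 meV.

11.4 meV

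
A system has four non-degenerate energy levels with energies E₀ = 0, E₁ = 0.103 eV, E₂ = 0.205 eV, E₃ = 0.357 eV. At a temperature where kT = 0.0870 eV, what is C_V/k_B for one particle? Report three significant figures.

Eᵢ/kT = 0, 1.1839, 2.3563, 4.1034.
Z = Σ e^(−Eᵢ/kT) = e^(−0) + e^(−1.1839) + e^(−2.3563) + e^(−4.1034) = 1.0000 + 0.30608 + 0.094770 + 0.016516 = 1.4174.
⟨E⟩ = 0.040109 eV, ⟨E²⟩ = 0.0065859 eV².
C_V/k_B = (⟨E²⟩ − ⟨E⟩²)/(kT)² = (0.0065859 − 0.0016087)/0.0075690 = 0.658.

0.658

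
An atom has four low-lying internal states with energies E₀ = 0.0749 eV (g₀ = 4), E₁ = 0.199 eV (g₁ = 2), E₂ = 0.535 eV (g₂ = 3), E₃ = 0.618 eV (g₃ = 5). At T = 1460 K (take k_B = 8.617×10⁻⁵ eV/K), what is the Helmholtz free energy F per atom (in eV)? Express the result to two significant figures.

-0.12 eV

k_BT = 8.617×10⁻⁵ × 1460 K = 0.1258 eV.
Eᵢ/kT = 0.5954, 1.582, 4.253, 4.913.
Z = Σ gᵢe^(−Eᵢ/kT) = 4·e^(−0.5954) + 2·e^(−1.582) + 3·e^(−4.253) + 5·e^(−4.913) = 2.205 + 0.4111 + 0.04266 + 0.03675 = 2.696.
F = −kT ln Z = −0.1258 × ln(2.696) = −0.1258 × 0.9918 = -0.12 eV.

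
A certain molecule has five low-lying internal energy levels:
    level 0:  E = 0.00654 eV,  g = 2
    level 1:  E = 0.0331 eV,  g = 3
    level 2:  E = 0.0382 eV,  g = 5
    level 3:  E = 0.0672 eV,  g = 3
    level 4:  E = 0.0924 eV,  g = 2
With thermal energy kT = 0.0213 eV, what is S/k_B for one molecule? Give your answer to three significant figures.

Eᵢ/kT = 0.30704, 1.5540, 1.7934, 3.1549, 4.3380.
Z = Σ gᵢe^(−Eᵢ/kT) = 2·e^(−0.30704) + 3·e^(−1.5540) + 5·e^(−1.7934) + 3·e^(−3.1549) + 2·e^(−4.3380) = 1.4712 + 0.63420 + 0.83197 + 0.12793 + 0.026125 = 3.0914.
⟨E⟩ = Σ EᵢPᵢ = 0.023745 eV.
S/k_B = ln Z + ⟨E⟩/kT = ln(3.0914) + 0.023745/0.0213 = 1.1286 + 1.1148 = 2.24.

2.24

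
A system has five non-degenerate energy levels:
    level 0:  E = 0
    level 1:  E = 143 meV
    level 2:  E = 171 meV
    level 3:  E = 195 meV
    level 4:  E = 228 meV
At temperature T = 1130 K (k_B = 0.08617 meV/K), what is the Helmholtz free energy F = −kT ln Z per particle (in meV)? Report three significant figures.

-47.8 meV

k_BT = 0.08617 × 1130 K = 97.372 meV.
Eᵢ/kT = 0, 1.4686, 1.7562, 2.0026, 2.3415.
Z = Σ e^(−Eᵢ/kT) = e^(−0) + e^(−1.4686) + e^(−1.7562) + e^(−2.0026) + e^(−2.3415) = 1.0000 + 0.23025 + 0.17270 + 0.13498 + 0.096183 = 1.6341.
F = −kT ln Z = −97.372 × ln(1.6341) = −97.372 × 0.49109 = -47.8 meV.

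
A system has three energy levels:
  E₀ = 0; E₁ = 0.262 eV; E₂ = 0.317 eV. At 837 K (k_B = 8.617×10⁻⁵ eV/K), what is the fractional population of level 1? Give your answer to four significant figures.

0.02546

k_BT = 8.617×10⁻⁵ × 837 K = 0.0721243 eV.
Eᵢ/kT = 0, 3.63262, 4.39519.
Z = Σ e^(−Eᵢ/kT) = e^(−0) + e^(−3.63262) + e^(−4.39519) = 1.00000 + 0.0264468 + 0.0123365 = 1.03878.
P₁ = e^(−E₁/kT) / Z = 0.0264468/1.03878 = 0.02546.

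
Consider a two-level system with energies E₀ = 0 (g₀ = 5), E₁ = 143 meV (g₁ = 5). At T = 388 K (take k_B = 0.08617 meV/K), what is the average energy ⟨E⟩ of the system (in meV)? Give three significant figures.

1.96 meV

k_BT = 0.08617 × 388 K = 33.434 meV.
Eᵢ/kT = 0, 4.2771.
Z = Σ gᵢe^(−Eᵢ/kT) = 5·e^(−0) + 5·e^(−4.2771) = 5.0000 + 0.069414 = 5.0694.
⟨E⟩ = Σ Eᵢ gᵢe^(−Eᵢ/kT) / Z = (0·5.0000 + 143·0.069414) / 5.0694 = 1.96 meV.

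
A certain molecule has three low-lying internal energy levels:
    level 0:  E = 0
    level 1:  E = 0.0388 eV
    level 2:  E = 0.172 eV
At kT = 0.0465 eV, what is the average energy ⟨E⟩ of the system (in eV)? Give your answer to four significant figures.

Eᵢ/kT = 0, 0.834409, 3.69892.
Z = Σ e^(−Eᵢ/kT) = e^(−0) + e^(−0.834409) + e^(−3.69892) = 1.00000 + 0.434131 + 0.0247502 = 1.45888.
⟨E⟩ = Σ Eᵢ e^(−Eᵢ/kT) / Z = (0·1.00000 + 0.0388·0.434131 + 0.172·0.0247502) / 1.45888 = 0.01446 eV.

0.01446 eV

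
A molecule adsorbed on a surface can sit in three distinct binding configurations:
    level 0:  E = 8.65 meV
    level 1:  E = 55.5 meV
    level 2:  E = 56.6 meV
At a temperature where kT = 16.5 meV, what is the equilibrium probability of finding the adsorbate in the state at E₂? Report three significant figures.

Eᵢ/kT = 0.52424, 3.3636, 3.4303.
Z = Σ e^(−Eᵢ/kT) = e^(−0.52424) + e^(−3.3636) + e^(−3.4303) = 0.59201 + 0.034610 + 0.032377 = 0.65900.
P₂ = e^(−E₂/kT) / Z = 0.032377/0.65900 = 0.0491.

0.0491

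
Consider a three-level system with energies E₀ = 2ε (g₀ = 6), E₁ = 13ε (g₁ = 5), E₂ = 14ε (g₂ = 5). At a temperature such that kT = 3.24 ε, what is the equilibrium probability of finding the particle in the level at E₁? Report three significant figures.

Eᵢ/kT = 0.61728, 4.0123, 4.3210.
Z = Σ gᵢe^(−Eᵢ/kT) = 6·e^(−0.61728) + 5·e^(−4.0123) + 5·e^(−4.3210) = 3.2365 + 0.090459 + 0.066433 = 3.3934.
P₁ = g₁ e^(−E₁/kT) / Z = 0.090459/3.3934 = 0.0267.

0.0267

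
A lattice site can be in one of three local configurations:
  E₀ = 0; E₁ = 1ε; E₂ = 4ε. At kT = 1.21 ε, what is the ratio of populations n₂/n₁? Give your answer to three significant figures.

n₂/n₁ = exp[−(E₂−E₁)/kT] = exp(−(3ε)/(1.21ε)) = exp(-2.4793) = 0.0838.

0.0838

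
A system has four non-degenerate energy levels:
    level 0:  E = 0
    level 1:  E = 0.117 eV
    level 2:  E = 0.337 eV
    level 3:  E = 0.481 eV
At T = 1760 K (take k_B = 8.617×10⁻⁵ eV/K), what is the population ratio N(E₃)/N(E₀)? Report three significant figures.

k_BT = 8.617×10⁻⁵ × 1760 K = 0.15166 eV.
n₃/n₀ = exp[−(E₃−E₀)/kT] = exp(−(0.481 eV)/(0.15166 eV)) = exp(-3.1716) = 0.0419.

0.0419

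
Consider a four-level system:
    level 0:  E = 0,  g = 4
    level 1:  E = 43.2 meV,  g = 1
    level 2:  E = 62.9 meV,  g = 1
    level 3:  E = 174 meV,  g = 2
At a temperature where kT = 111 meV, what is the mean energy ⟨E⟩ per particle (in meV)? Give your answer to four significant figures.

24.29 meV

Eᵢ/kT = 0, 0.389189, 0.566667, 1.56757.
Z = Σ gᵢe^(−Eᵢ/kT) = 4·e^(−0) + 1·e^(−0.389189) + 1·e^(−0.566667) + 2·e^(−1.56757) = 4.00000 + 0.677606 + 0.567413 + 0.417103 = 5.66212.
⟨E⟩ = Σ Eᵢ gᵢe^(−Eᵢ/kT) / Z = (0·4.00000 + 43.2·0.677606 + 62.9·0.567413 + 174·0.417103) / 5.66212 = 24.29 meV.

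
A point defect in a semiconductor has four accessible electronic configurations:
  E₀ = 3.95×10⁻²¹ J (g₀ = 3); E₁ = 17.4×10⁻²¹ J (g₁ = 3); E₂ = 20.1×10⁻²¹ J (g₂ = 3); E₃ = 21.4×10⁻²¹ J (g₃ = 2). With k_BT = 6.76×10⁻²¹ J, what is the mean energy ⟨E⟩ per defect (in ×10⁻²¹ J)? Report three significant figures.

Eᵢ/kT = 0.58432, 2.5740, 2.9734, 3.1657.
Z = Σ gᵢe^(−Eᵢ/kT) = 3·e^(−0.58432) + 3·e^(−2.5740) + 3·e^(−2.9734) + 2·e^(−3.1657) = 1.6725 + 0.22869 + 0.15339 + 0.084369 = 2.1389.
⟨E⟩ = Σ Eᵢ gᵢe^(−Eᵢ/kT) / Z = (3.95·1.6725 + 17.4·0.22869 + 20.1·0.15339 + 21.4·0.084369) / 2.1389 = 7.23 ×10⁻²¹ J.

7.23 ×10⁻²¹ J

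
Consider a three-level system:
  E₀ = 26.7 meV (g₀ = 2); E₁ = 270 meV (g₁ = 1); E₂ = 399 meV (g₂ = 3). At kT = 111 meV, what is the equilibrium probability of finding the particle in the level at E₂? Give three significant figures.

Eᵢ/kT = 0.24054, 2.4324, 3.5946.
Z = Σ gᵢe^(−Eᵢ/kT) = 2·e^(−0.24054) + 1·e^(−2.4324) + 3·e^(−3.5946) = 1.5724 + 0.087826 + 0.082415 = 1.7426.
P₂ = g₂ e^(−E₂/kT) / Z = 0.082415/1.7426 = 0.0473.

0.0473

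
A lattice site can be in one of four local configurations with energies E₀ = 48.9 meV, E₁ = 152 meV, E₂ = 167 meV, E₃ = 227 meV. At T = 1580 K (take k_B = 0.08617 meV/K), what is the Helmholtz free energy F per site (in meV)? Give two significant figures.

k_BT = 0.08617 × 1580 K = 136.1 meV.
Eᵢ/kT = 0.3593, 1.117, 1.227, 1.668.
Z = Σ e^(−Eᵢ/kT) = e^(−0.3593) + e^(−1.117) + e^(−1.227) + e^(−1.668) = 0.6982 + 0.3273 + 0.2932 + 0.1886 = 1.507.
F = −kT ln Z = −136.1 × ln(1.507) = −136.1 × 0.4101 = -56 meV.

-56 meV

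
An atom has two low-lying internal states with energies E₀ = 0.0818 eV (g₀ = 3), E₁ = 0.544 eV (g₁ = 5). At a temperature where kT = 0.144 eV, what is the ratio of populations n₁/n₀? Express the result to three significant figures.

0.0673

n₁/n₀ = (g₁/g₀) exp[−(E₁−E₀)/kT] = (5/3) × exp(−(0.4622 eV)/(0.144 eV)) = (5/3) × exp(-3.2097) = 0.0673.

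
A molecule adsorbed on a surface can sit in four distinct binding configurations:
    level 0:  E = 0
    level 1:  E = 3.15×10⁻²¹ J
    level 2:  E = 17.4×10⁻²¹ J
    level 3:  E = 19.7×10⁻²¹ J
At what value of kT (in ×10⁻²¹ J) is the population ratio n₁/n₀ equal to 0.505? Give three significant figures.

4.61 ×10⁻²¹ J

n₁/n₀ = exp[−(E₁−E₀)/kT] = 0.505.
⇒ (E₁−E₀)/kT = ln(1/0.505) = ln(1.9802) = 0.68320.
kT = 3.15 ×10⁻²¹ J / 0.68320 = 4.61 ×10⁻²¹ J.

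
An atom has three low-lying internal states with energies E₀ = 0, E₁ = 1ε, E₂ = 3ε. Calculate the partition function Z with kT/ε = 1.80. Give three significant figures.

Eᵢ/kT = 0, 0.55556, 1.6667.
Z = Σ e^(−Eᵢ/kT) = e^(−0) + e^(−0.55556) + e^(−1.6667) = 1.0000 + 0.57375 + 0.18887 = 1.7626.

Z = 1.76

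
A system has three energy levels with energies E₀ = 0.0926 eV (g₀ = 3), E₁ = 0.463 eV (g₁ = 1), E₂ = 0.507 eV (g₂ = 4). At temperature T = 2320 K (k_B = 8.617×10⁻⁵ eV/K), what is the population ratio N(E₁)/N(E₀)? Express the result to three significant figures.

0.0523

k_BT = 8.617×10⁻⁵ × 2320 K = 0.19991 eV.
n₁/n₀ = (g₁/g₀) exp[−(E₁−E₀)/kT] = (1/3) × exp(−(0.3704 eV)/(0.19991 eV)) = (1/3) × exp(-1.8528) = 0.0523.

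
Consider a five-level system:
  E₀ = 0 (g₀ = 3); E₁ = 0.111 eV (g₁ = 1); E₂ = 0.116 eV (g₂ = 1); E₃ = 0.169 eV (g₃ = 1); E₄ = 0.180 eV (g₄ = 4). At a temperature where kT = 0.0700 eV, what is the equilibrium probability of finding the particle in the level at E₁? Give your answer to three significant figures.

0.0540

Eᵢ/kT = 0, 1.5857, 1.6571, 2.4143, 2.5714.
Z = Σ gᵢe^(−Eᵢ/kT) = 3·e^(−0) + 1·e^(−1.5857) + 1·e^(−1.6571) + 1·e^(−2.4143) + 4·e^(−2.5714) = 3.0000 + 0.20480 + 0.19069 + 0.089430 + 0.30571 = 3.7906.
P₁ = g₁ e^(−E₁/kT) / Z = 0.20480/3.7906 = 0.0540.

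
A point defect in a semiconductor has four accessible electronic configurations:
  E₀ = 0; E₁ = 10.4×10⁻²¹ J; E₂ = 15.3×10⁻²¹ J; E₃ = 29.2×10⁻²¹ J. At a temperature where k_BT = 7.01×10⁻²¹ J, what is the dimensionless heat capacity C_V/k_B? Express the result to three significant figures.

Eᵢ/kT = 0, 1.4836, 2.1826, 4.1655.
Z = Σ e^(−Eᵢ/kT) = e^(−0) + e^(−1.4836) + e^(−2.1826) + e^(−4.1655) = 1.0000 + 0.22682 + 0.11275 + 0.015522 = 1.3551.
⟨E⟩ = 3.3483, ⟨E²⟩ = 47.348.
C_V/k_B = (⟨E²⟩ − ⟨E⟩²)/(kT)² = (47.348 − 11.211)/49.140 = 0.735.

0.735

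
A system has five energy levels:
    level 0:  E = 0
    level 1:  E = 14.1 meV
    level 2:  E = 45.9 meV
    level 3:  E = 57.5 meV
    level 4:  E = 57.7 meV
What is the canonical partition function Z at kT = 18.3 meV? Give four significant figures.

Eᵢ/kT = 0, 0.770492, 2.50820, 3.14208, 3.15301.
Z = Σ e^(−Eᵢ/kT) = e^(−0) + e^(−0.770492) + e^(−2.50820) + e^(−3.14208) + e^(−3.15301) = 1.00000 + 0.462785 + 0.0814147 + 0.0431929 + 0.0427233 = 1.63012.

Z = 1.630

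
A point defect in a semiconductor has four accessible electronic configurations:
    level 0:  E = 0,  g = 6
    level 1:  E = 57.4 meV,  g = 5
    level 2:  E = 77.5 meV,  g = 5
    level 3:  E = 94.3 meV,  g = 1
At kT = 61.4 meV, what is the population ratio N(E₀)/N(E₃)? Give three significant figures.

27.9

n₀/n₃ = (g₀/g₃) exp[−(E₀−E₃)/kT] = (6/1) × exp(−(-94.3 meV)/(61.4 meV)) = (6/1) × exp(1.5358) = 27.9.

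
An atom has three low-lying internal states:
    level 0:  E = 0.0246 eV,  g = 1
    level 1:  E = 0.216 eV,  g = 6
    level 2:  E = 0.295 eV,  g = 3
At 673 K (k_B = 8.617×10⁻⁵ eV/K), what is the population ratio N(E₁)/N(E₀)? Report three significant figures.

0.221

k_BT = 8.617×10⁻⁵ × 673 K = 0.057992 eV.
n₁/n₀ = (g₁/g₀) exp[−(E₁−E₀)/kT] = (6/1) × exp(−(0.1914 eV)/(0.057992 eV)) = (6/1) × exp(-3.3005) = 0.221.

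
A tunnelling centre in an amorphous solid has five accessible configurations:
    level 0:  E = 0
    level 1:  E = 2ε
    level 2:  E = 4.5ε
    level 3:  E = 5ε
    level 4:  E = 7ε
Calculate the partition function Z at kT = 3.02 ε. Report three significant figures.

Eᵢ/kT = 0, 0.66225, 1.4901, 1.6556, 2.3179.
Z = Σ e^(−Eᵢ/kT) = e^(−0) + e^(−0.66225) + e^(−1.4901) + e^(−1.6556) + e^(−2.3179) = 1.0000 + 0.51569 + 0.22535 + 0.19098 + 0.098480 = 2.0305.

Z = 2.03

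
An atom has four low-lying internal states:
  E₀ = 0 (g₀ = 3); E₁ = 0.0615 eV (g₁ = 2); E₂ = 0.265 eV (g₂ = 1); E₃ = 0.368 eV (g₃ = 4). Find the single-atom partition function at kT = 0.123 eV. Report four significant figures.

Eᵢ/kT = 0, 0.500000, 2.15447, 2.99187.
Z = Σ gᵢe^(−Eᵢ/kT) = 3·e^(−0) + 2·e^(−0.500000) + 1·e^(−2.15447) + 4·e^(−2.99187) = 3.00000 + 1.21306 + 0.115965 + 0.200774 = 4.52980.

Z = 4.530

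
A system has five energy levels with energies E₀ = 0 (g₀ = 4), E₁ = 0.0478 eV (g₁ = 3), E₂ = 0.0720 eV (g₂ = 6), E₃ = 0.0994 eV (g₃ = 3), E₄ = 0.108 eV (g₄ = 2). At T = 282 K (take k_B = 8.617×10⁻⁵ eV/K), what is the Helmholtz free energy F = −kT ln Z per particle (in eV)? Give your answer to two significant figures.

-0.038 eV

k_BT = 8.617×10⁻⁵ × 282 K = 0.02430 eV.
Eᵢ/kT = 0, 1.967, 2.963, 4.091, 4.444.
Z = Σ gᵢe^(−Eᵢ/kT) = 4·e^(−0) + 3·e^(−1.967) + 6·e^(−2.963) + 3·e^(−4.091) + 2·e^(−4.444) = 4.000 + 0.4196 + 0.3100 + 0.05017 + 0.02350 = 4.803.
F = −kT ln Z = −0.02430 × ln(4.803) = −0.02430 × 1.569 = -0.038 eV.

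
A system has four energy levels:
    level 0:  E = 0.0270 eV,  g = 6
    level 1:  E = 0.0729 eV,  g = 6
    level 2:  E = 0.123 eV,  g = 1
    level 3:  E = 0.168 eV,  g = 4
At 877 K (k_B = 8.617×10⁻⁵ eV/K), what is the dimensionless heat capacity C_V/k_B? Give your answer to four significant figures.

0.2568

k_BT = 8.617×10⁻⁵ × 877 K = 0.0755711 eV.
Eᵢ/kT = 0.357279, 0.964654, 1.62761, 2.22307.
Z = Σ gᵢe^(−Eᵢ/kT) = 6·e^(−0.357279) + 6·e^(−0.964654) + 1·e^(−1.62761) + 4·e^(−2.22307) = 4.19746 + 2.28669 + 0.196398 + 0.433105 = 7.11365.
⟨E⟩ = 0.0529896 eV, ⟨E²⟩ = 0.00427455 eV².
C_V/k_B = (⟨E²⟩ − ⟨E⟩²)/(kT)² = (0.00427455 − 0.00280790)/0.00571099 = 0.2568.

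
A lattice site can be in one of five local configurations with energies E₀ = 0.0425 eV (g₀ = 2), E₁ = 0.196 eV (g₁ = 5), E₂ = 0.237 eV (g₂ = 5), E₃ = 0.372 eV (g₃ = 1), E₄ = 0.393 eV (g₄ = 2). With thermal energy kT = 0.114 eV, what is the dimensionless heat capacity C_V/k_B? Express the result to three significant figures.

Eᵢ/kT = 0.37281, 1.7193, 2.0789, 3.2632, 3.4474.
Z = Σ gᵢe^(−Eᵢ/kT) = 2·e^(−0.37281) + 5·e^(−1.7193) + 5·e^(−2.0789) + 1·e^(−3.2632) + 2·e^(−3.4474) = 1.3776 + 0.89596 + 0.62534 + 0.038266 + 0.063657 = 3.0008.
⟨E⟩ = 0.14050 eV, ⟨E²⟩ = 0.029045 eV².
C_V/k_B = (⟨E²⟩ − ⟨E⟩²)/(kT)² = (0.029045 − 0.019740)/0.012996 = 0.716.

0.716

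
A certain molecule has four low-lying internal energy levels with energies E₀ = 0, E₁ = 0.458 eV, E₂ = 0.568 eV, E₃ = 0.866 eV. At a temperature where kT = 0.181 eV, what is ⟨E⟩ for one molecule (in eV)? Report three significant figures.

Eᵢ/kT = 0, 2.5304, 3.1381, 4.7845.
Z = Σ e^(−Eᵢ/kT) = e^(−0) + e^(−2.5304) + e^(−3.1381) + e^(−4.7845) = 1.0000 + 0.079627 + 0.043365 + 0.0083583 = 1.1314.
⟨E⟩ = Σ Eᵢ e^(−Eᵢ/kT) / Z = (0·1.0000 + 0.458·0.079627 + 0.568·0.043365 + 0.866·0.0083583) / 1.1314 = 0.0604 eV.

0.0604 eV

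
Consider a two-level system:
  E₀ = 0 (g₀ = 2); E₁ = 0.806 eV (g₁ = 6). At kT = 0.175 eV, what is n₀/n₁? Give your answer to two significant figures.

n₀/n₁ = (g₀/g₁) exp[−(E₀−E₁)/kT] = (2/6) × exp(−(-0.806 eV)/(0.175 eV)) = (2/6) × exp(4.606) = 33.

33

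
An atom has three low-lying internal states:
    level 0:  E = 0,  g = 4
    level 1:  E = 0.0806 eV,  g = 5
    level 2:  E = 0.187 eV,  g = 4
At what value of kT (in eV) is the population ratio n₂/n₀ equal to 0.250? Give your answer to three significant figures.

0.135 eV

n₂/n₀ = (g₂/g₀) exp[−(E₂−E₀)/kT] = 0.250.
⇒ (E₂−E₀)/kT = ln((4/4)/0.250) = ln(4.0000) = 1.3863.
kT = 0.187 eV / 1.3863 = 0.135 eV.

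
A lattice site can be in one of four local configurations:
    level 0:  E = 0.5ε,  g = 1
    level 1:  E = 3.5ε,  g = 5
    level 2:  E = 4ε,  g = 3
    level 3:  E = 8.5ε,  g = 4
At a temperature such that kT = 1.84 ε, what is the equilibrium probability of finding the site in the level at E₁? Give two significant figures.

Eᵢ/kT = 0.2717, 1.902, 2.174, 4.620.
Z = Σ gᵢe^(−Eᵢ/kT) = 1·e^(−0.2717) + 5·e^(−1.902) + 3·e^(−2.174) + 4·e^(−4.620) = 0.7621 + 0.7463 + 0.3412 + 0.03941 = 1.889.
P₁ = g₁ e^(−E₁/kT) / Z = 0.7463/1.889 = 0.40.

0.40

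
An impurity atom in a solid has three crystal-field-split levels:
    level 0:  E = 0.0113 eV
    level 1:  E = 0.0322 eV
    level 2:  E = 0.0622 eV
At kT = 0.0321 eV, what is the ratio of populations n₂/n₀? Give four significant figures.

0.2048

n₂/n₀ = exp[−(E₂−E₀)/kT] = exp(−(0.0509 eV)/(0.0321 eV)) = exp(-1.58567) = 0.2048.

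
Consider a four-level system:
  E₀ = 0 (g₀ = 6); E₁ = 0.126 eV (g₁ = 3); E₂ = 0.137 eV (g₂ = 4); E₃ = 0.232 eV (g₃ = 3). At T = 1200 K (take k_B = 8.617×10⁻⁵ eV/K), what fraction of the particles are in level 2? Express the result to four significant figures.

k_BT = 8.617×10⁻⁵ × 1200 K = 0.103404 eV.
Eᵢ/kT = 0, 1.21852, 1.32490, 2.24363.
Z = Σ gᵢe^(−Eᵢ/kT) = 6·e^(−0) + 3·e^(−1.21852) + 4·e^(−1.32490) + 3·e^(−2.24363) = 6.00000 + 0.887002 + 1.06332 + 0.318218 = 8.26854.
P₂ = g₂ e^(−E₂/kT) / Z = 1.06332/8.26854 = 0.1286.

0.1286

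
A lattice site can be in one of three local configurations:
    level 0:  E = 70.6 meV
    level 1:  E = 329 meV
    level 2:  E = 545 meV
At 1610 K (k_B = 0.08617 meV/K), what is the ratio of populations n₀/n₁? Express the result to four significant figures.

k_BT = 0.08617 × 1610 K = 138.734 meV.
n₀/n₁ = exp[−(E₀−E₁)/kT] = exp(−(-258.4 meV)/(138.734 meV)) = exp(1.86256) = 6.440.

6.440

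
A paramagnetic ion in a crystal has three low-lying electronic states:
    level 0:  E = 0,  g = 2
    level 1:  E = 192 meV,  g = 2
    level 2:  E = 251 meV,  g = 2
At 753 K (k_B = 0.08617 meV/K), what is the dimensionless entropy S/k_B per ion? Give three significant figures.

k_BT = 0.08617 × 753 K = 64.886 meV.
Eᵢ/kT = 0, 2.9590, 3.8683.
Z = Σ gᵢe^(−Eᵢ/kT) = 2·e^(−0) + 2·e^(−2.9590) + 2·e^(−3.8683) = 2.0000 + 0.10374 + 0.041788 = 2.1455.
⟨E⟩ = Σ EᵢPᵢ = 14.172 meV.
S/k_B = ln Z + ⟨E⟩/kT = ln(2.1455) + 14.172/64.886 = 0.76337 + 0.21841 = 0.982.

0.982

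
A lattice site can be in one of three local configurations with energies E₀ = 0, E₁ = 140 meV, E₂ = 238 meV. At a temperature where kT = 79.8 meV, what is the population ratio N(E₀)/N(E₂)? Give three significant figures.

19.7

n₀/n₂ = exp[−(E₀−E₂)/kT] = exp(−(-238 meV)/(79.8 meV)) = exp(2.9825) = 19.7.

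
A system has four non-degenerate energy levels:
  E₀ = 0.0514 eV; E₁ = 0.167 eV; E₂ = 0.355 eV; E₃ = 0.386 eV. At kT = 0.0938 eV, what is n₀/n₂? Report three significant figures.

n₀/n₂ = exp[−(E₀−E₂)/kT] = exp(−(-0.3036 eV)/(0.0938 eV)) = exp(3.2367) = 25.4.

25.4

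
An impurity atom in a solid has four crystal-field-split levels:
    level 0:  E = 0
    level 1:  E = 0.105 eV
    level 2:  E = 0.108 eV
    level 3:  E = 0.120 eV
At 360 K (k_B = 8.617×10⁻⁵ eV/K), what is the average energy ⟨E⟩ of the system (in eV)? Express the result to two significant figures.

k_BT = 8.617×10⁻⁵ × 360 K = 0.03102 eV.
Eᵢ/kT = 0, 3.385, 3.482, 3.868.
Z = Σ e^(−Eᵢ/kT) = e^(−0) + e^(−3.385) + e^(−3.482) + e^(−3.868) = 1.000 + 0.03388 + 0.03075 + 0.02090 = 1.086.
⟨E⟩ = Σ Eᵢ e^(−Eᵢ/kT) / Z = (0·1.000 + 0.105·0.03388 + 0.108·0.03075 + 0.120·0.02090) / 1.086 = 0.0086 eV.

0.0086 eV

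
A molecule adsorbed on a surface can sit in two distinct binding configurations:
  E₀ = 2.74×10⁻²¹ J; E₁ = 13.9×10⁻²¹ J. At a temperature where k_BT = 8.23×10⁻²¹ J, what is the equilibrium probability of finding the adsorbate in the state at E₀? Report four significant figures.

Eᵢ/kT = 0.332928, 1.68894.
Z = Σ e^(−Eᵢ/kT) = e^(−0.332928) + e^(−1.68894) = 0.716822 + 0.184715 = 0.901537.
P₀ = e^(−E₀/kT) / Z = 0.716822/0.901537 = 0.7951.

0.7951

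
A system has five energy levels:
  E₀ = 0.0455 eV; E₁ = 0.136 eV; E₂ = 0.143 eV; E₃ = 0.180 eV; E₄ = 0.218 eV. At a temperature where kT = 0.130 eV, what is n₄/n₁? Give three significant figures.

n₄/n₁ = exp[−(E₄−E₁)/kT] = exp(−(0.082 eV)/(0.130 eV)) = exp(-0.63077) = 0.532.

0.532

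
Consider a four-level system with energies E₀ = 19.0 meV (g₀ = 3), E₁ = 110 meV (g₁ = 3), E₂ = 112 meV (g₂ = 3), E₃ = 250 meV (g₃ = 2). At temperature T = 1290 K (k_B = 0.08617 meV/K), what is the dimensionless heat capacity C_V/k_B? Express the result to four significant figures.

0.2801

k_BT = 0.08617 × 1290 K = 111.159 meV.
Eᵢ/kT = 0.170926, 0.989573, 1.00757, 2.24903.
Z = Σ gᵢe^(−Eᵢ/kT) = 3·e^(−0.170926) + 3·e^(−0.989573) + 3·e^(−1.00757) + 2·e^(−2.24903) = 2.52865 + 1.11521 + 1.09532 + 0.211003 = 4.95018.
⟨E⟩ = 69.9255 meV, ⟨E²⟩ = 8350.05 meV².
C_V/k_B = (⟨E²⟩ − ⟨E⟩²)/(kT)² = (8350.05 − 4889.58)/12356.3 = 0.2801.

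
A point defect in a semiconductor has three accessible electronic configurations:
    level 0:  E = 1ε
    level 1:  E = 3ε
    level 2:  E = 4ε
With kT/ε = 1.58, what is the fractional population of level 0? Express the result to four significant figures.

0.6984

Eᵢ/kT = 0.632911, 1.89873, 2.53165.
Z = Σ e^(−Eᵢ/kT) = e^(−0.632911) + e^(−1.89873) + e^(−2.53165) = 0.531044 + 0.149759 + 0.0795277 = 0.760331.
P₀ = e^(−E₀/kT) / Z = 0.531044/0.760331 = 0.6984.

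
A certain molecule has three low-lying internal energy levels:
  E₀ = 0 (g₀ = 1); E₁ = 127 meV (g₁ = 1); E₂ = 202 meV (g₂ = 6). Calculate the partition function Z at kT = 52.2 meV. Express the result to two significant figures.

Eᵢ/kT = 0, 2.433, 3.870.
Z = Σ gᵢe^(−Eᵢ/kT) = 1·e^(−0) + 1·e^(−2.433) + 6·e^(−3.870) = 1.000 + 0.08777 + 0.1252 = 1.213.

Z = 1.2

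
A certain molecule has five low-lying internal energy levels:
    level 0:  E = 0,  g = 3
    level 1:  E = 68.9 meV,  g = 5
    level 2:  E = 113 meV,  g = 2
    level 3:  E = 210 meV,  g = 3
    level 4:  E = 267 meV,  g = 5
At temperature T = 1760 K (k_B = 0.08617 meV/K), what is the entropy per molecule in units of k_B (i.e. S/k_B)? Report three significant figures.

2.71

k_BT = 0.08617 × 1760 K = 151.66 meV.
Eᵢ/kT = 0, 0.45431, 0.74509, 1.3847, 1.7605.
Z = Σ gᵢe^(−Eᵢ/kT) = 3·e^(−0) + 5·e^(−0.45431) + 2·e^(−0.74509) + 3·e^(−1.3847) + 5·e^(−1.7605) = 3.0000 + 3.1744 + 0.94938 + 0.75120 + 0.85979 = 8.7348.
⟨E⟩ = Σ EᵢPᵢ = 81.663 meV.
S/k_B = ln Z + ⟨E⟩/kT = ln(8.7348) + 81.663/151.66 = 2.1673 + 0.53846 = 2.71.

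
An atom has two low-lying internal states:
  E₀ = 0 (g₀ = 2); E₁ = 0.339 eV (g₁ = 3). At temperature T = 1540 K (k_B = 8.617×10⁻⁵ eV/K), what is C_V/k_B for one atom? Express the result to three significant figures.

k_BT = 8.617×10⁻⁵ × 1540 K = 0.13270 eV.
Eᵢ/kT = 0, 2.5546.
Z = Σ gᵢe^(−Eᵢ/kT) = 2·e^(−0) + 3·e^(−2.5546) = 2.0000 + 0.23317 = 2.2332.
⟨E⟩ = 0.035395 eV, ⟨E²⟩ = 0.011999 eV².
C_V/k_B = (⟨E²⟩ − ⟨E⟩²)/(kT)² = (0.011999 − 0.0012528)/0.017609 = 0.610.

0.610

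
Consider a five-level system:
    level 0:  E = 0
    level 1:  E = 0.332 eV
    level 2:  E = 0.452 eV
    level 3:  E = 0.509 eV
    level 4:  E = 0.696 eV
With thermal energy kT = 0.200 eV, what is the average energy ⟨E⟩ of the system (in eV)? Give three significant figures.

Eᵢ/kT = 0, 1.6600, 2.2600, 2.5450, 3.4800.
Z = Σ e^(−Eᵢ/kT) = e^(−0) + e^(−1.6600) + e^(−2.2600) + e^(−2.5450) + e^(−3.4800) = 1.0000 + 0.19014 + 0.10435 + 0.078473 + 0.030807 = 1.4038.
⟨E⟩ = Σ Eᵢ e^(−Eᵢ/kT) / Z = (0·1.0000 + 0.332·0.19014 + 0.452·0.10435 + 0.509·0.078473 + 0.696·0.030807) / 1.4038 = 0.122 eV.

0.122 eV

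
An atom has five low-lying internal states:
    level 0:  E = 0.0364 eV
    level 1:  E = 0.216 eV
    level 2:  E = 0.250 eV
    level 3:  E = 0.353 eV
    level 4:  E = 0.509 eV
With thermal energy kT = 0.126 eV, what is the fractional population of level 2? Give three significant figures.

0.120

Eᵢ/kT = 0.28889, 1.7143, 1.9841, 2.8016, 4.0397.
Z = Σ e^(−Eᵢ/kT) = e^(−0.28889) + e^(−1.7143) + e^(−1.9841) + e^(−2.8016) + e^(−4.0397) = 0.74909 + 0.18009 + 0.13750 + 0.060713 + 0.017603 = 1.1450.
P₂ = e^(−E₂/kT) / Z = 0.13750/1.1450 = 0.120.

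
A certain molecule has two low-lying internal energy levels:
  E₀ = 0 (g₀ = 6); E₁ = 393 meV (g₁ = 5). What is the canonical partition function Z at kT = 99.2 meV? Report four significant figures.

Eᵢ/kT = 0, 3.96169.
Z = Σ gᵢe^(−Eᵢ/kT) = 6·e^(−0) + 5·e^(−3.96169) = 6.00000 + 0.0951546 = 6.09515.

Z = 6.095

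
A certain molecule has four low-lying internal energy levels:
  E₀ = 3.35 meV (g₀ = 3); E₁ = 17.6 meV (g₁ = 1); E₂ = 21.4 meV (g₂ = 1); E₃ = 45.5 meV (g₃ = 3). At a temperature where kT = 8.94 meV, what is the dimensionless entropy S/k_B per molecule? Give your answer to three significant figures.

Eᵢ/kT = 0.37472, 1.9687, 2.3937, 5.0895.
Z = Σ gᵢe^(−Eᵢ/kT) = 3·e^(−0.37472) + 1·e^(−1.9687) + 1·e^(−2.3937) + 3·e^(−5.0895) = 2.0624 + 0.13964 + 0.091291 + 0.018483 = 2.3118.
⟨E⟩ = Σ EᵢPᵢ = 5.2605 meV.
S/k_B = ln Z + ⟨E⟩/kT = ln(2.3118) + 5.2605/8.94 = 0.83803 + 0.58842 = 1.43.

1.43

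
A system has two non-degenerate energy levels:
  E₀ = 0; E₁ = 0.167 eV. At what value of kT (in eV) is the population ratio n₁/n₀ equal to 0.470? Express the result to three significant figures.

n₁/n₀ = exp[−(E₁−E₀)/kT] = 0.470.
⇒ (E₁−E₀)/kT = ln(1/0.470) = ln(2.1277) = 0.75504.
kT = 0.167 eV / 0.75504 = 0.221 eV.

0.221 eV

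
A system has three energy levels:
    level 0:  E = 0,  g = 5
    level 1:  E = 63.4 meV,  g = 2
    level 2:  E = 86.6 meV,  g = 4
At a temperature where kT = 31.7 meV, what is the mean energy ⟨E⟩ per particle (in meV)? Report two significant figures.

7.2 meV

Eᵢ/kT = 0, 2.000, 2.732.
Z = Σ gᵢe^(−Eᵢ/kT) = 5·e^(−0) + 2·e^(−2.000) + 4·e^(−2.732) = 5.000 + 0.2707 + 0.2604 = 5.531.
⟨E⟩ = Σ Eᵢ gᵢe^(−Eᵢ/kT) / Z = (0·5.000 + 63.4·0.2707 + 86.6·0.2604) / 5.531 = 7.2 meV.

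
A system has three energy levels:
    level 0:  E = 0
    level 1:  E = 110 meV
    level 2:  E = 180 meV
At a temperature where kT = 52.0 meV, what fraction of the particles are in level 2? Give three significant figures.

0.0272

Eᵢ/kT = 0, 2.1154, 3.4615.
Z = Σ e^(−Eᵢ/kT) = e^(−0) + e^(−2.1154) + e^(−3.4615) = 1.0000 + 0.12059 + 0.031383 = 1.1520.
P₂ = e^(−E₂/kT) / Z = 0.031383/1.1520 = 0.0272.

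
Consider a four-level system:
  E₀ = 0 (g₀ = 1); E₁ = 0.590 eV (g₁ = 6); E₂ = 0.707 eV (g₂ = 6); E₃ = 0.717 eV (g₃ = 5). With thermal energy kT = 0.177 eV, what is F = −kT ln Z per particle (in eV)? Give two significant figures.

-0.061 eV

Eᵢ/kT = 0, 3.333, 3.994, 4.051.
Z = Σ gᵢe^(−Eᵢ/kT) = 1·e^(−0) + 6·e^(−3.333) + 6·e^(−3.994) + 5·e^(−4.051) = 1.000 + 0.2141 + 0.1106 + 0.08702 = 1.412.
F = −kT ln Z = −0.177 × ln(1.412) = −0.177 × 0.3450 = -0.061 eV.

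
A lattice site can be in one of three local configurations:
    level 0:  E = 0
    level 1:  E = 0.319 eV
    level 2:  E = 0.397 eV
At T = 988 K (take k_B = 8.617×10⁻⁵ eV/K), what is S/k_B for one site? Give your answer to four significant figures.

k_BT = 8.617×10⁻⁵ × 988 K = 0.0851360 eV.
Eᵢ/kT = 0, 3.74695, 4.66313.
Z = Σ e^(−Eᵢ/kT) = e^(−0) + e^(−3.74695) + e^(−4.66313) = 1.00000 + 0.0235896 + 0.00943688 = 1.03303.
⟨E⟩ = Σ EᵢPᵢ = 0.0109111 eV.
S/k_B = ln Z + ⟨E⟩/kT = ln(1.03303) + 0.0109111/0.0851360 = 0.0324962 + 0.128161 = 0.1607.

0.1607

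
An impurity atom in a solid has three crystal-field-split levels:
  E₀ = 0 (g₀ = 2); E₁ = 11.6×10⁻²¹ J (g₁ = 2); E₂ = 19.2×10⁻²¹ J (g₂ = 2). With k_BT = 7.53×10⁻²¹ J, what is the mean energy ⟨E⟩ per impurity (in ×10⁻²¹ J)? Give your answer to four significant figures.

Eᵢ/kT = 0, 1.54050, 2.54980.
Z = Σ gᵢe^(−Eᵢ/kT) = 2·e^(−0) + 2·e^(−1.54050) + 2·e^(−2.54980) = 2.00000 + 0.428548 + 0.156195 = 2.58474.
⟨E⟩ = Σ Eᵢ gᵢe^(−Eᵢ/kT) / Z = (0·2.00000 + 11.6·0.428548 + 19.2·0.156195) / 2.58474 = 3.084 ×10⁻²¹ J.

3.084 ×10⁻²¹ J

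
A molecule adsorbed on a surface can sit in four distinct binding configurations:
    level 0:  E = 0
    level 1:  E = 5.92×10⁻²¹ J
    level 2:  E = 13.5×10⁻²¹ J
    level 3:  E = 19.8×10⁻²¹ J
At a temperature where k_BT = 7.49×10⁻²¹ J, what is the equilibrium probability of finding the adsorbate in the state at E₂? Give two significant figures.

Eᵢ/kT = 0, 0.7904, 1.802, 2.644.
Z = Σ e^(−Eᵢ/kT) = e^(−0) + e^(−0.7904) + e^(−1.802) + e^(−2.644) = 1.000 + 0.4537 + 0.1650 + 0.07108 = 1.690.
P₂ = e^(−E₂/kT) / Z = 0.1650/1.690 = 0.098.

0.098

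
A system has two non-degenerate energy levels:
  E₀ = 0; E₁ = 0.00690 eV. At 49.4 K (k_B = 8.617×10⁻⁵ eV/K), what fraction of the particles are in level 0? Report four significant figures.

0.8349

k_BT = 8.617×10⁻⁵ × 49.4 K = 0.00425680 eV.
Eᵢ/kT = 0, 1.62094.
Z = Σ e^(−Eᵢ/kT) = e^(−0) + e^(−1.62094) = 1.00000 + 0.197713 = 1.19771.
P₀ = e^(−E₀/kT) / Z = 1.00000/1.19771 = 0.8349.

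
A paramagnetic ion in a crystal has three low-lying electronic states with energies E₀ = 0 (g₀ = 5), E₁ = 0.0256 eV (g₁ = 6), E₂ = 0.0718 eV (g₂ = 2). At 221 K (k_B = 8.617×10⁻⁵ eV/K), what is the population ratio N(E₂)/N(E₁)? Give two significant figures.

0.029

k_BT = 8.617×10⁻⁵ × 221 K = 0.01904 eV.
n₂/n₁ = (g₂/g₁) exp[−(E₂−E₁)/kT] = (2/6) × exp(−(0.0462 eV)/(0.01904 eV)) = (2/6) × exp(-2.426) = 0.029.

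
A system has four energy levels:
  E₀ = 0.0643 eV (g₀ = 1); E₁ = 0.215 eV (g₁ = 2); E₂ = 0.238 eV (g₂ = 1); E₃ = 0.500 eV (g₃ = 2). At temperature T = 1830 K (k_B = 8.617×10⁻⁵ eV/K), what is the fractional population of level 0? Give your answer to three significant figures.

k_BT = 8.617×10⁻⁵ × 1830 K = 0.15769 eV.
Eᵢ/kT = 0.40776, 1.3634, 1.5093, 3.1708.
Z = Σ gᵢe^(−Eᵢ/kT) = 1·e^(−0.40776) + 2·e^(−1.3634) + 1·e^(−1.5093) + 2·e^(−3.1708) = 0.66514 + 0.51158 + 0.22106 + 0.083940 = 1.4817.
P₀ = g₀ e^(−E₀/kT) / Z = 0.66514/1.4817 = 0.449.

0.449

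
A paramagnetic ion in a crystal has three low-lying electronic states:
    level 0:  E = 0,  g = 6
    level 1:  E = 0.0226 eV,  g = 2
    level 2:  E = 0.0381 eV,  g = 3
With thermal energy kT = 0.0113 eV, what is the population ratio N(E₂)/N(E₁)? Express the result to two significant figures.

0.38

n₂/n₁ = (g₂/g₁) exp[−(E₂−E₁)/kT] = (3/2) × exp(−(0.0155 eV)/(0.0113 eV)) = (3/2) × exp(-1.372) = 0.38.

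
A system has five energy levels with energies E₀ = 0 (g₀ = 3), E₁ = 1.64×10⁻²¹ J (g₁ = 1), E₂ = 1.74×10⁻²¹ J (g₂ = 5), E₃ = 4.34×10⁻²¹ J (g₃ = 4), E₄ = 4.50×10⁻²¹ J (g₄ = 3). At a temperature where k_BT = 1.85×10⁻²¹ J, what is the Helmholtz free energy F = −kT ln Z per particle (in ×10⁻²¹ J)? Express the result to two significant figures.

-3.3 ×10⁻²¹ J

Eᵢ/kT = 0, 0.8865, 0.9405, 2.346, 2.432.
Z = Σ gᵢe^(−Eᵢ/kT) = 3·e^(−0) + 1·e^(−0.8865) + 5·e^(−0.9405) + 4·e^(−2.346) + 3·e^(−2.432) = 3.000 + 0.4121 + 1.952 + 0.3830 + 0.2636 = 6.011.
F = −kT ln Z = −1.85 × ln(6.011) = −1.85 × 1.794 = -3.3 ×10⁻²¹ J.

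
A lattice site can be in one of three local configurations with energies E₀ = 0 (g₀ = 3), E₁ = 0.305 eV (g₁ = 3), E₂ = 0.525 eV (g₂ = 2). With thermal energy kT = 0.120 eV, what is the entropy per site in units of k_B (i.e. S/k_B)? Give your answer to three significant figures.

Eᵢ/kT = 0, 2.5417, 4.3750.
Z = Σ gᵢe^(−Eᵢ/kT) = 3·e^(−0) + 3·e^(−2.5417) + 2·e^(−4.3750) = 3.0000 + 0.23620 + 0.025176 = 3.2614.
⟨E⟩ = Σ EᵢPᵢ = 0.026142 eV.
S/k_B = ln Z + ⟨E⟩/kT = ln(3.2614) + 0.026142/0.120 = 1.1822 + 0.21785 = 1.40.

1.40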